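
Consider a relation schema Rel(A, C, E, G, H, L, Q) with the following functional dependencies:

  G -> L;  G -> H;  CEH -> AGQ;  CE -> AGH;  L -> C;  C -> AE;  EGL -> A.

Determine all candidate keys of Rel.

C, G, L

{C}⁺: C→AE adds A, E; CE→AGH adds G, H; G→L adds L; CEH→AGQ adds Q → {A, C, E, G, H, L, Q}.
{G}⁺: G→L adds L; G→H adds H; L→C adds C; C→AE adds A, E; CEH→AGQ adds Q → {A, C, E, G, H, L, Q}.
{L}⁺: L→C adds C; C→AE adds A, E; CE→AGH adds G, H; CEH→AGQ adds Q → {A, C, E, G, H, L, Q}.
Any other superkey contains one of these as a subset, so there are no further candidate keys.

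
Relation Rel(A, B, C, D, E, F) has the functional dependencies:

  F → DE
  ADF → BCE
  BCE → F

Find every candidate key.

{A, F}; {A, B, C, E}

Attribute A never appears on the right-hand side of any dependency, so A must belong to every candidate key.
{A}⁺ = {A}, which is not all of the schema, so we must add further attributes.
{A, F}⁺: F→DE adds D, E; ADF→BCE adds B, C → {A, B, C, D, E, F}.
{A, B, C, E}⁺: BCE→F adds F; F→DE adds D → {A, B, C, D, E, F}.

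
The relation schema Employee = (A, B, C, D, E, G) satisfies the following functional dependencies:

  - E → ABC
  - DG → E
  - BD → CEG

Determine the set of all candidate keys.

{B, D}, {D, E}, {D, G}

Attribute D never appears on the right-hand side of any dependency, so D must belong to every candidate key.
{D}⁺ = {D}, which is not all of the schema, so we must add further attributes.
{B, D}⁺: BD→CEG adds C, E, G; E→ABC adds A → {A, B, C, D, E, G}.
{D, E}⁺: E→ABC adds A, B, C; BD→CEG adds G → {A, B, C, D, E, G}.
{D, G}⁺: DG→E adds E; E→ABC adds A, B, C → {A, B, C, D, E, G}.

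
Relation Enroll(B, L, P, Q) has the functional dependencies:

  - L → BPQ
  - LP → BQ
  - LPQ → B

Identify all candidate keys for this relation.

Attribute L never appears on the right-hand side of any dependency, so L must belong to every candidate key.
{L}⁺ = {B, L, P, Q}, which is all of the schema, so {L} is the only candidate key.

(L)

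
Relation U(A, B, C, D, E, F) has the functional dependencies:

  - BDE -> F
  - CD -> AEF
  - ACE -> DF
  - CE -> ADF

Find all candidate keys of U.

{B, C, D}; {B, C, E}

Attributes B, C never appear on any right-hand side, so every candidate key must contain {B, C}.
{B, C}⁺ = {B, C}, which is not all of the schema, so we must add further attributes.
{B, C, D}⁺: CD→AEF adds A, E, F → {A, B, C, D, E, F}. Minimal: {C, D}⁺ = {A, C, D, E, F}; {B, D}⁺ = {B, D}; {B, C}⁺ = {B, C} — none reach the full schema.
{B, C, E}⁺: CE→ADF adds A, D, F → {A, B, C, D, E, F}. Minimal: {C, E}⁺ = {A, C, D, E, F}; {B, E}⁺ = {B, E}; {B, C}⁺ = {B, C} — none reach the full schema.
Any other superkey contains one of these as a subset, so there are no further candidate keys.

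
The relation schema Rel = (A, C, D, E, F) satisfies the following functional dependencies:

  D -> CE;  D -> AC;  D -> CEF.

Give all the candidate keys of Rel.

Attribute D never appears on the right-hand side of any dependency, so D must belong to every candidate key.
{D}⁺ = {A, C, D, E, F}, which is all of the schema, so {D} is the only candidate key.

{D}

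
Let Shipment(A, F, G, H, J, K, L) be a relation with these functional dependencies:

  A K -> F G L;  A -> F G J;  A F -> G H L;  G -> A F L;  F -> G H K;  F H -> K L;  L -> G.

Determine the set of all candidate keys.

{A}⁺: A→FGJ adds F, G, J; AF→GHL adds H, L; F→GHK adds K → {A, F, G, H, J, K, L}.
{F}⁺: F→GHK adds G, H, K; FH→KL adds L; G→AFL adds A; A→FGJ adds J → {A, F, G, H, J, K, L}.
{G}⁺: G→AFL adds A, F, L; F→GHK adds H, K; A→FGJ adds J → {A, F, G, H, J, K, L}.
{L}⁺: L→G adds G; G→AFL adds A, F; F→GHK adds H, K; A→FGJ adds J → {A, F, G, H, J, K, L}.
Any other superkey contains one of these as a subset, so there are no further candidate keys.

{A}, {F}, {G}, {L}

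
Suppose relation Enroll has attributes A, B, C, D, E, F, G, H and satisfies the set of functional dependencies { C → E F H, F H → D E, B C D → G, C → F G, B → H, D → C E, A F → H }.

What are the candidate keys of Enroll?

(A, B, C), (A, B, D), (A, B, F)

{A, B, C}⁺: C→EFH adds E, F, H; FH→DE adds D; BCD→G adds G → {A, B, C, D, E, F, G, H}. Minimal: {B, C}⁺ = {B, C, D, E, F, G, H}; {A, C}⁺ = {A, C, D, E, F, G, H}; {A, B}⁺ = {A, B, H} — none reach the full schema.
{A, B, D}⁺: B→H adds H; D→CE adds C, E; C→EFH adds F; BCD→G adds G → {A, B, C, D, E, F, G, H}. Minimal: {B, D}⁺ = {B, C, D, E, F, G, H}; {A, D}⁺ = {A, C, D, E, F, G, H}; {A, B}⁺ = {A, B, H} — none reach the full schema.
{A, B, F}⁺: B→H adds H; FH→DE adds D, E; D→CE adds C; BCD→G adds G → {A, B, C, D, E, F, G, H}. Minimal: {B, F}⁺ = {B, C, D, E, F, G, H}; {A, F}⁺ = {A, C, D, E, F, G, H}; {A, B}⁺ = {A, B, H} — none reach the full schema.
Any other superkey contains one of these as a subset, so there are no further candidate keys.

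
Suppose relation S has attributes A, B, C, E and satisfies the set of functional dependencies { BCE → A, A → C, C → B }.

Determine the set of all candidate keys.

Attribute E never appears on the right-hand side of any dependency, so E must belong to every candidate key.
{E}⁺ = {E}, which is not all of the schema, so we must add further attributes.
{A, E}⁺: A→C adds C; C→B adds B → {A, B, C, E}. Minimal: {E}⁺ = {E}; {A}⁺ = {A, B, C} — none reach the full schema.
{C, E}⁺: C→B adds B; BCE→A adds A → {A, B, C, E}. Minimal: {E}⁺ = {E}; {C}⁺ = {B, C} — none reach the full schema.
Any other superkey contains one of these as a subset, so there are no further candidate keys.

AE; CE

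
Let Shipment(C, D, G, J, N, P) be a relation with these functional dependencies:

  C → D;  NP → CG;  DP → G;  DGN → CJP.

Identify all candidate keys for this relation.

{N, P}⁺: NP→CG adds C, G; C→D adds D; DGN→CJP adds J → {C, D, G, J, N, P}. Minimal: {P}⁺ = {P}; {N}⁺ = {N} — none reach the full schema.
{C, G, N}⁺: C→D adds D; DGN→CJP adds J, P → {C, D, G, J, N, P}. Minimal: {G, N}⁺ = {G, N}; {C, N}⁺ = {C, D, N}; {C, G}⁺ = {C, D, G} — none reach the full schema.
{D, G, N}⁺: DGN→CJP adds C, J, P → {C, D, G, J, N, P}. Minimal: {G, N}⁺ = {G, N}; {D, N}⁺ = {D, N}; {D, G}⁺ = {D, G} — none reach the full schema.

NP; CGN; DGN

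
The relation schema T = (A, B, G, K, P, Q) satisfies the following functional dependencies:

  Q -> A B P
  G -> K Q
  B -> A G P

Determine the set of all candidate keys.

B, G, Q

{B}⁺: B→AGP adds A, G, P; G→KQ adds K, Q → {A, B, G, K, P, Q}.
{G}⁺: G→KQ adds K, Q; Q→ABP adds A, B, P → {A, B, G, K, P, Q}.
{Q}⁺: Q→ABP adds A, B, P; B→AGP adds G; G→KQ adds K → {A, B, G, K, P, Q}.
Any other superkey contains one of these as a subset, so there are no further candidate keys.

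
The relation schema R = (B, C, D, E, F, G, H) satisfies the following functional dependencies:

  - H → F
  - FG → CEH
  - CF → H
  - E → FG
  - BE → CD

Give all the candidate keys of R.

BE; BFG; BGH

Attribute B never appears on the right-hand side of any dependency, so B must belong to every candidate key.
{B}⁺ = {B}, which is not all of the schema, so we must add further attributes.
{B, E}⁺: E→FG adds F, G; BE→CD adds C, D; FG→CEH adds H → {B, C, D, E, F, G, H}. Minimal: {E}⁺ = {C, E, F, G, H}; {B}⁺ = {B} — none reach the full schema.
{B, F, G}⁺: FG→CEH adds C, E, H; BE→CD adds D → {B, C, D, E, F, G, H}. Minimal: {F, G}⁺ = {C, E, F, G, H}; {B, G}⁺ = {B, G}; {B, F}⁺ = {B, F} — none reach the full schema.
{B, G, H}⁺: H→F adds F; FG→CEH adds C, E; BE→CD adds D → {B, C, D, E, F, G, H}. Minimal: {G, H}⁺ = {C, E, F, G, H}; {B, H}⁺ = {B, F, H}; {B, G}⁺ = {B, G} — none reach the full schema.
Any other superkey contains one of these as a subset, so there are no further candidate keys.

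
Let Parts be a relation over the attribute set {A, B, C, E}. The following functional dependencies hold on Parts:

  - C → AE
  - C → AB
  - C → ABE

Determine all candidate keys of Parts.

(C)

Attribute C never appears on the right-hand side of any dependency, so C must belong to every candidate key.
{C}⁺ = {A, B, C, E}, which is all of the schema, so {C} is the only candidate key.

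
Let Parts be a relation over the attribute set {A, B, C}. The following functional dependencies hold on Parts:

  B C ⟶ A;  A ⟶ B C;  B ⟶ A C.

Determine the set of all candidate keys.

{A}⁺: A→BC adds B, C → {A, B, C}.
{B}⁺: B→AC adds A, C → {A, B, C}.

A, B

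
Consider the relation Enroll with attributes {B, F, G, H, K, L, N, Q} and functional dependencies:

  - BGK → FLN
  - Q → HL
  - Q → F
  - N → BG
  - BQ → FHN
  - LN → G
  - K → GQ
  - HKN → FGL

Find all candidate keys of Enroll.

{B, K}⁺: K→GQ adds G, Q; BGK→FLN adds F, L, N; Q→HL adds H → {B, F, G, H, K, L, N, Q}. Minimal: {K}⁺ = {F, G, H, K, L, Q}; {B}⁺ = {B} — none reach the full schema.
{K, N}⁺: N→BG adds B, G; K→GQ adds Q; BGK→FLN adds F, L; Q→HL adds H → {B, F, G, H, K, L, N, Q}. Minimal: {N}⁺ = {B, G, N}; {K}⁺ = {F, G, H, K, L, Q} — none reach the full schema.
Any other superkey contains one of these as a subset, so there are no further candidate keys.

(B, K); (K, N)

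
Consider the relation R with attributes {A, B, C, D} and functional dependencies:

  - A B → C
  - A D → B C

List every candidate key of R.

(A, D)

Attributes A, D never appear on any right-hand side, so every candidate key must contain {A, D}.
{A, D}⁺ = {A, B, C, D}, which is all of the schema, so {A, D} is the only candidate key.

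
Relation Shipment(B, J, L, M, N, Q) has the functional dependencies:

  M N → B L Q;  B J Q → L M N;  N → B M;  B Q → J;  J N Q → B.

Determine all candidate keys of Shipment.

{N}⁺: N→BM adds B, M; MN→BLQ adds L, Q; BQ→J adds J → {B, J, L, M, N, Q}.
{B, Q}⁺: BQ→J adds J; BJQ→LMN adds L, M, N → {B, J, L, M, N, Q}. Minimal: {Q}⁺ = {Q}; {B}⁺ = {B} — none reach the full schema.
Any other superkey contains one of these as a subset, so there are no further candidate keys.

N; BQ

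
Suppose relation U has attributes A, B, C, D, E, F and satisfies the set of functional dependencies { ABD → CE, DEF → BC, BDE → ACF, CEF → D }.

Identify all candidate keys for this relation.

{A, B, D}, {B, D, E}, {C, E, F}, {D, E, F}

{A, B, D}⁺: ABD→CE adds C, E; BDE→ACF adds F → {A, B, C, D, E, F}.
{B, D, E}⁺: BDE→ACF adds A, C, F → {A, B, C, D, E, F}.
{C, E, F}⁺: CEF→D adds D; DEF→BC adds B; BDE→ACF adds A → {A, B, C, D, E, F}.
{D, E, F}⁺: DEF→BC adds B, C; BDE→ACF adds A → {A, B, C, D, E, F}.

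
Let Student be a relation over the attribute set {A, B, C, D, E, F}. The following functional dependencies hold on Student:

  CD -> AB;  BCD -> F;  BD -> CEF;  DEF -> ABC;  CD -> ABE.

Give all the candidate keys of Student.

(B, D), (C, D), (D, E, F)

{B, D}⁺: BD→CEF adds C, E, F; DEF→ABC adds A → {A, B, C, D, E, F}.
{C, D}⁺: CD→AB adds A, B; BCD→F adds F; BD→CEF adds E → {A, B, C, D, E, F}.
{D, E, F}⁺: DEF→ABC adds A, B, C → {A, B, C, D, E, F}.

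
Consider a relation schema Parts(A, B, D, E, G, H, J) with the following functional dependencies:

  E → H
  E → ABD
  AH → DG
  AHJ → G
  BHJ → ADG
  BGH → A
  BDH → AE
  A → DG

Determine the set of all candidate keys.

{E, J}, {B, H, J}

Attribute J never appears on the right-hand side of any dependency, so J must belong to every candidate key.
{J}⁺ = {J}, which is not all of the schema, so we must add further attributes.
{E, J}⁺: E→H adds H; E→ABD adds A, B, D; AH→DG adds G → {A, B, D, E, G, H, J}. Minimal: {J}⁺ = {J}; {E}⁺ = {A, B, D, E, G, H} — none reach the full schema.
{B, H, J}⁺: BHJ→ADG adds A, D, G; BDH→AE adds E → {A, B, D, E, G, H, J}. Minimal: {H, J}⁺ = {H, J}; {B, J}⁺ = {B, J}; {B, H}⁺ = {B, H} — none reach the full schema.
Any other superkey contains one of these as a subset, so there are no further candidate keys.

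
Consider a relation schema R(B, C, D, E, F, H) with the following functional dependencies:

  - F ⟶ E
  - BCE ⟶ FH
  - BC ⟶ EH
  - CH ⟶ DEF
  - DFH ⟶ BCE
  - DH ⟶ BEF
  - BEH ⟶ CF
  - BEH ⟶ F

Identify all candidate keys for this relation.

{B, C}⁺: BC→EH adds E, H; CH→DEF adds D, F → {B, C, D, E, F, H}.
{C, H}⁺: CH→DEF adds D, E, F; DFH→BCE adds B → {B, C, D, E, F, H}.
{D, H}⁺: DH→BEF adds B, E, F; BEH→CF adds C → {B, C, D, E, F, H}.
{B, E, H}⁺: BEH→CF adds C, F; CH→DEF adds D → {B, C, D, E, F, H}.
{B, F, H}⁺: F→E adds E; BEH→CF adds C; CH→DEF adds D → {B, C, D, E, F, H}.
Any other superkey contains one of these as a subset, so there are no further candidate keys.

(B, C), (C, H), (D, H), (B, E, H), (B, F, H)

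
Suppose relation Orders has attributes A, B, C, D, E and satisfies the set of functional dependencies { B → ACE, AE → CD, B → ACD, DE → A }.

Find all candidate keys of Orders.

{B}

Attribute B never appears on the right-hand side of any dependency, so B must belong to every candidate key.
{B}⁺ = {A, B, C, D, E}, which is all of the schema, so {B} is the only candidate key.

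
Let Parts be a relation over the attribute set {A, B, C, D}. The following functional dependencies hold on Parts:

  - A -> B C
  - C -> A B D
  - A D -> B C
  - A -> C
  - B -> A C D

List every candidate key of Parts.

{A}; {B}; {C}

{A}⁺: A→BC adds B, C; C→ABD adds D → {A, B, C, D}.
{B}⁺: B→ACD adds A, C, D → {A, B, C, D}.
{C}⁺: C→ABD adds A, B, D → {A, B, C, D}.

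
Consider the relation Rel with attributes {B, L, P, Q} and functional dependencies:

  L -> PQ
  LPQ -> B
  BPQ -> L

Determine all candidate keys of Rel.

{L}⁺: L→PQ adds P, Q; LPQ→B adds B → {B, L, P, Q}.
{B, P, Q}⁺: BPQ→L adds L → {B, L, P, Q}. Minimal: {P, Q}⁺ = {P, Q}; {B, Q}⁺ = {B, Q}; {B, P}⁺ = {B, P} — none reach the full schema.
Any other superkey contains one of these as a subset, so there are no further candidate keys.

{L}; {B, P, Q}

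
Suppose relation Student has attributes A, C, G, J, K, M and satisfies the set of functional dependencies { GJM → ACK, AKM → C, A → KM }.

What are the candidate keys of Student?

Attributes G, J never appear on any right-hand side, so every candidate key must contain {G, J}.
{G, J}⁺ = {G, J}, which is not all of the schema, so we must add further attributes.
{A, G, J}⁺: A→KM adds K, M; GJM→ACK adds C → {A, C, G, J, K, M}. Minimal: {G, J}⁺ = {G, J}; {A, J}⁺ = {A, C, J, K, M}; {A, G}⁺ = {A, C, G, K, M} — none reach the full schema.
{G, J, M}⁺: GJM→ACK adds A, C, K → {A, C, G, J, K, M}. Minimal: {J, M}⁺ = {J, M}; {G, M}⁺ = {G, M}; {G, J}⁺ = {G, J} — none reach the full schema.
Any other superkey contains one of these as a subset, so there are no further candidate keys.

(A, G, J), (G, J, M)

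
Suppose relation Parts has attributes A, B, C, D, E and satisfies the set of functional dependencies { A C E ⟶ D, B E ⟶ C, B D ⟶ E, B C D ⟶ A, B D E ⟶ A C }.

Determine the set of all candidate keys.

{B, D}, {A, B, E}

Attribute B never appears on the right-hand side of any dependency, so B must belong to every candidate key.
{B}⁺ = {B}, which is not all of the schema, so we must add further attributes.
{B, D}⁺: BD→E adds E; BDE→AC adds A, C → {A, B, C, D, E}. Minimal: {D}⁺ = {D}; {B}⁺ = {B} — none reach the full schema.
{A, B, E}⁺: BE→C adds C; ACE→D adds D → {A, B, C, D, E}. Minimal: {B, E}⁺ = {B, C, E}; {A, E}⁺ = {A, E}; {A, B}⁺ = {A, B} — none reach the full schema.
Any other superkey contains one of these as a subset, so there are no further candidate keys.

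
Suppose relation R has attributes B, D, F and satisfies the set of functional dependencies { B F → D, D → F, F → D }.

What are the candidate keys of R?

{B, D}; {B, F}

Attribute B never appears on the right-hand side of any dependency, so B must belong to every candidate key.
{B}⁺ = {B}, which is not all of the schema, so we must add further attributes.
{B, D}⁺: D→F adds F → {B, D, F}.
{B, F}⁺: BF→D adds D → {B, D, F}.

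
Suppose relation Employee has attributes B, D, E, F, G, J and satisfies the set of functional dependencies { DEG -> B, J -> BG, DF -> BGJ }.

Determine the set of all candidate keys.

Attributes D, E, F never appear on any right-hand side, so every candidate key must contain {D, E, F}.
{D, E, F}⁺ = {B, D, E, F, G, J}, which is all of the schema, so {D, E, F} is the only candidate key.

(D, E, F)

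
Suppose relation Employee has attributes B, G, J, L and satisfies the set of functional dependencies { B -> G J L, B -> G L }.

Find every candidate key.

Attribute B never appears on the right-hand side of any dependency, so B must belong to every candidate key.
{B}⁺ = {B, G, J, L}, which is all of the schema, so {B} is the only candidate key.

{B}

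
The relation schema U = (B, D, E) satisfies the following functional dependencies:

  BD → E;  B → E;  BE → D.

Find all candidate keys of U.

{B}

Attribute B never appears on the right-hand side of any dependency, so B must belong to every candidate key.
{B}⁺ = {B, D, E}, which is all of the schema, so {B} is the only candidate key.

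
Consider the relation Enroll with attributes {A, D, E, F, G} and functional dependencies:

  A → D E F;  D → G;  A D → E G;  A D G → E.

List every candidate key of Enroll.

{A}

{A}⁺: A→DEF adds D, E, F; D→G adds G → {A, D, E, F, G}.
No other minimal superkey exists.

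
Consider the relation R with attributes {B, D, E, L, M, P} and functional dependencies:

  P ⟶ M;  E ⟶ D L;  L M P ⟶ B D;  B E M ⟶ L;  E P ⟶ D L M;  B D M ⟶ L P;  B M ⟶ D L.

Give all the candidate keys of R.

{E, P}, {B, E, M}

Attribute E never appears on the right-hand side of any dependency, so E must belong to every candidate key.
{E}⁺ = {D, E, L}, which is not all of the schema, so we must add further attributes.
{E, P}⁺: P→M adds M; E→DL adds D, L; LMP→BD adds B → {B, D, E, L, M, P}.
{B, E, M}⁺: E→DL adds D, L; BDM→LP adds P → {B, D, E, L, M, P}.
Any other superkey contains one of these as a subset, so there are no further candidate keys.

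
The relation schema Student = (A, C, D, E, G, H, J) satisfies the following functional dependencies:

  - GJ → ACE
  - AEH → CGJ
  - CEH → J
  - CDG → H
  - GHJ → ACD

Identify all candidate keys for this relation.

{A, E, H}⁺: AEH→CGJ adds C, G, J; GHJ→ACD adds D → {A, C, D, E, G, H, J}. Minimal: {E, H}⁺ = {E, H}; {A, H}⁺ = {A, H}; {A, E}⁺ = {A, E} — none reach the full schema.
{D, G, J}⁺: GJ→ACE adds A, C, E; CDG→H adds H → {A, C, D, E, G, H, J}. Minimal: {G, J}⁺ = {A, C, E, G, J}; {D, J}⁺ = {D, J}; {D, G}⁺ = {D, G} — none reach the full schema.
{G, H, J}⁺: GJ→ACE adds A, C, E; GHJ→ACD adds D → {A, C, D, E, G, H, J}. Minimal: {H, J}⁺ = {H, J}; {G, J}⁺ = {A, C, E, G, J}; {G, H}⁺ = {G, H} — none reach the full schema.
{C, D, E, G}⁺: CDG→H adds H; CEH→J adds J; GHJ→ACD adds A → {A, C, D, E, G, H, J}. Minimal: {D, E, G}⁺ = {D, E, G}; {C, E, G}⁺ = {C, E, G}; {C, D, G}⁺ = {C, D, G, H}; … — none reach the full schema.
{C, E, G, H}⁺: CEH→J adds J; GHJ→ACD adds A, D → {A, C, D, E, G, H, J}. Minimal: {E, G, H}⁺ = {E, G, H}; {C, G, H}⁺ = {C, G, H}; {C, E, H}⁺ = {C, E, H, J}; … — none reach the full schema.
Any other superkey contains one of these as a subset, so there are no further candidate keys.

{A, E, H}; {D, G, J}; {G, H, J}; {C, D, E, G}; {C, E, G, H}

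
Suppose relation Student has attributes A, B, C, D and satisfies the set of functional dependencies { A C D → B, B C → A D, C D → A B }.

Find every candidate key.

Attribute C never appears on the right-hand side of any dependency, so C must belong to every candidate key.
{C}⁺ = {C}, which is not all of the schema, so we must add further attributes.
{B, C}⁺: BC→AD adds A, D → {A, B, C, D}.
{C, D}⁺: CD→AB adds A, B → {A, B, C, D}.
Any other superkey contains one of these as a subset, so there are no further candidate keys.

BC; CD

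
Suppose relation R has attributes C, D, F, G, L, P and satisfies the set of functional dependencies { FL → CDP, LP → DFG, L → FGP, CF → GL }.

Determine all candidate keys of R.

{L}⁺: L→FGP adds F, G, P; FL→CDP adds C, D → {C, D, F, G, L, P}.
{C, F}⁺: CF→GL adds G, L; FL→CDP adds D, P → {C, D, F, G, L, P}. Minimal: {F}⁺ = {F}; {C}⁺ = {C} — none reach the full schema.

(L), (C, F)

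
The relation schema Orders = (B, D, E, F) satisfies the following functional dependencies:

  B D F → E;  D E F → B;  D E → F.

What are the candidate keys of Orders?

(D, E); (B, D, F)

Attribute D never appears on the right-hand side of any dependency, so D must belong to every candidate key.
{D}⁺ = {D}, which is not all of the schema, so we must add further attributes.
{D, E}⁺: DE→F adds F; DEF→B adds B → {B, D, E, F}.
{B, D, F}⁺: BDF→E adds E → {B, D, E, F}.
Any other superkey contains one of these as a subset, so there are no further candidate keys.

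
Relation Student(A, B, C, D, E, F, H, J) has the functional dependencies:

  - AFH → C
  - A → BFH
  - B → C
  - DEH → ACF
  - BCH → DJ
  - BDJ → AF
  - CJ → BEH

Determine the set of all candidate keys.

(A), (B, H), (B, J), (C, J), (D, E, H)

{A}⁺: A→BFH adds B, F, H; B→C adds C; BCH→DJ adds D, J; CJ→BEH adds E → {A, B, C, D, E, F, H, J}.
{B, H}⁺: B→C adds C; BCH→DJ adds D, J; BDJ→AF adds A, F; CJ→BEH adds E → {A, B, C, D, E, F, H, J}. Minimal: {H}⁺ = {H}; {B}⁺ = {B, C} — none reach the full schema.
{B, J}⁺: B→C adds C; CJ→BEH adds E, H; BCH→DJ adds D; BDJ→AF adds A, F → {A, B, C, D, E, F, H, J}. Minimal: {J}⁺ = {J}; {B}⁺ = {B, C} — none reach the full schema.
{C, J}⁺: CJ→BEH adds B, E, H; BCH→DJ adds D; BDJ→AF adds A, F → {A, B, C, D, E, F, H, J}. Minimal: {J}⁺ = {J}; {C}⁺ = {C} — none reach the full schema.
{D, E, H}⁺: DEH→ACF adds A, C, F; A→BFH adds B; BCH→DJ adds J → {A, B, C, D, E, F, H, J}. Minimal: {E, H}⁺ = {E, H}; {D, H}⁺ = {D, H}; {D, E}⁺ = {D, E} — none reach the full schema.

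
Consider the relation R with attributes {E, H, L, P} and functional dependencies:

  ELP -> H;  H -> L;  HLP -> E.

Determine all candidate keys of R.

Attribute P never appears on the right-hand side of any dependency, so P must belong to every candidate key.
{P}⁺ = {P}, which is not all of the schema, so we must add further attributes.
{H, P}⁺: H→L adds L; HLP→E adds E → {E, H, L, P}. Minimal: {P}⁺ = {P}; {H}⁺ = {H, L} — none reach the full schema.
{E, L, P}⁺: ELP→H adds H → {E, H, L, P}. Minimal: {L, P}⁺ = {L, P}; {E, P}⁺ = {E, P}; {E, L}⁺ = {E, L} — none reach the full schema.
Any other superkey contains one of these as a subset, so there are no further candidate keys.

{H, P}, {E, L, P}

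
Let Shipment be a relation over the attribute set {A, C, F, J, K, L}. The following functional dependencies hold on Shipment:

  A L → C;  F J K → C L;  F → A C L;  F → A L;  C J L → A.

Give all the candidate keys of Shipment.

FJK

Attributes F, J, K never appear on any right-hand side, so every candidate key must contain {F, J, K}.
{F, J, K}⁺ = {A, C, F, J, K, L}, which is all of the schema, so {F, J, K} is the only candidate key.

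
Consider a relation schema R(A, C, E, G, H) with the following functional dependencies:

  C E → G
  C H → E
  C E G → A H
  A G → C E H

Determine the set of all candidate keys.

{A, G}, {C, E}, {C, H}

{A, G}⁺: AG→CEH adds C, E, H → {A, C, E, G, H}.
{C, E}⁺: CE→G adds G; CEG→AH adds A, H → {A, C, E, G, H}.
{C, H}⁺: CH→E adds E; CE→G adds G; CEG→AH adds A → {A, C, E, G, H}.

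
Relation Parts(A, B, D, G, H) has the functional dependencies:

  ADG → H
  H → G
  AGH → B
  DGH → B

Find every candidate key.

{A, D, G}, {A, D, H}

Attributes A, D never appear on any right-hand side, so every candidate key must contain {A, D}.
{A, D}⁺ = {A, D}, which is not all of the schema, so we must add further attributes.
{A, D, G}⁺: ADG→H adds H; AGH→B adds B → {A, B, D, G, H}. Minimal: {D, G}⁺ = {D, G}; {A, G}⁺ = {A, G}; {A, D}⁺ = {A, D} — none reach the full schema.
{A, D, H}⁺: H→G adds G; AGH→B adds B → {A, B, D, G, H}. Minimal: {D, H}⁺ = {B, D, G, H}; {A, H}⁺ = {A, B, G, H}; {A, D}⁺ = {A, D} — none reach the full schema.
Any other superkey contains one of these as a subset, so there are no further candidate keys.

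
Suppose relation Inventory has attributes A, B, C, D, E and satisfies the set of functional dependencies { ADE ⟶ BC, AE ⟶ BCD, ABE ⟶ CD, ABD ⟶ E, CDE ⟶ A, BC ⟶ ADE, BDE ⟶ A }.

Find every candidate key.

{A, E}; {B, C}; {A, B, D}; {B, D, E}; {C, D, E}

{A, E}⁺: AE→BCD adds B, C, D → {A, B, C, D, E}. Minimal: {E}⁺ = {E}; {A}⁺ = {A} — none reach the full schema.
{B, C}⁺: BC→ADE adds A, D, E → {A, B, C, D, E}. Minimal: {C}⁺ = {C}; {B}⁺ = {B} — none reach the full schema.
{A, B, D}⁺: ABD→E adds E; ADE→BC adds C → {A, B, C, D, E}. Minimal: {B, D}⁺ = {B, D}; {A, D}⁺ = {A, D}; {A, B}⁺ = {A, B} — none reach the full schema.
{B, D, E}⁺: BDE→A adds A; ADE→BC adds C → {A, B, C, D, E}. Minimal: {D, E}⁺ = {D, E}; {B, E}⁺ = {B, E}; {B, D}⁺ = {B, D} — none reach the full schema.
{C, D, E}⁺: CDE→A adds A; ADE→BC adds B → {A, B, C, D, E}. Minimal: {D, E}⁺ = {D, E}; {C, E}⁺ = {C, E}; {C, D}⁺ = {C, D} — none reach the full schema.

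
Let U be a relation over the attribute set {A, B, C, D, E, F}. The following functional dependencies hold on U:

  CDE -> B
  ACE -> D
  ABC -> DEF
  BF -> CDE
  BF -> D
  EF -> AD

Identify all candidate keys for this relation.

{B, F}, {A, B, C}, {A, C, E}, {C, E, F}

{B, F}⁺: BF→CDE adds C, D, E; EF→AD adds A → {A, B, C, D, E, F}. Minimal: {F}⁺ = {F}; {B}⁺ = {B} — none reach the full schema.
{A, B, C}⁺: ABC→DEF adds D, E, F → {A, B, C, D, E, F}. Minimal: {B, C}⁺ = {B, C}; {A, C}⁺ = {A, C}; {A, B}⁺ = {A, B} — none reach the full schema.
{A, C, E}⁺: ACE→D adds D; CDE→B adds B; ABC→DEF adds F → {A, B, C, D, E, F}. Minimal: {C, E}⁺ = {C, E}; {A, E}⁺ = {A, E}; {A, C}⁺ = {A, C} — none reach the full schema.
{C, E, F}⁺: EF→AD adds A, D; CDE→B adds B → {A, B, C, D, E, F}. Minimal: {E, F}⁺ = {A, D, E, F}; {C, F}⁺ = {C, F}; {C, E}⁺ = {C, E} — none reach the full schema.
Any other superkey contains one of these as a subset, so there are no further candidate keys.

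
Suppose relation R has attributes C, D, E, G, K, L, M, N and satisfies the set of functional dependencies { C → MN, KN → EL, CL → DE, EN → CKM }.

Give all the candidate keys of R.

Attribute G never appears on the right-hand side of any dependency, so G must belong to every candidate key.
{G}⁺ = {G}, which is not all of the schema, so we must add further attributes.
{C, E, G}⁺: C→MN adds M, N; EN→CKM adds K; KN→EL adds L; CL→DE adds D → {C, D, E, G, K, L, M, N}.
{C, G, K}⁺: C→MN adds M, N; KN→EL adds E, L; CL→DE adds D → {C, D, E, G, K, L, M, N}.
{C, G, L}⁺: C→MN adds M, N; CL→DE adds D, E; EN→CKM adds K → {C, D, E, G, K, L, M, N}.
{E, G, N}⁺: EN→CKM adds C, K, M; KN→EL adds L; CL→DE adds D → {C, D, E, G, K, L, M, N}.
{G, K, N}⁺: KN→EL adds E, L; EN→CKM adds C, M; CL→DE adds D → {C, D, E, G, K, L, M, N}.
Any other superkey contains one of these as a subset, so there are no further candidate keys.

{C, E, G}, {C, G, K}, {C, G, L}, {E, G, N}, {G, K, N}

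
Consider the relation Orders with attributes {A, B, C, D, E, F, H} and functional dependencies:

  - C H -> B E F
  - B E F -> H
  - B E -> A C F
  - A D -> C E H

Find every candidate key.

Attribute D never appears on the right-hand side of any dependency, so D must belong to every candidate key.
{D}⁺ = {D}, which is not all of the schema, so we must add further attributes.
{A, D}⁺: AD→CEH adds C, E, H; CH→BEF adds B, F → {A, B, C, D, E, F, H}. Minimal: {D}⁺ = {D}; {A}⁺ = {A} — none reach the full schema.
{B, D, E}⁺: BE→ACF adds A, C, F; AD→CEH adds H → {A, B, C, D, E, F, H}. Minimal: {D, E}⁺ = {D, E}; {B, E}⁺ = {A, B, C, E, F, H}; {B, D}⁺ = {B, D} — none reach the full schema.
{C, D, H}⁺: CH→BEF adds B, E, F; BE→ACF adds A → {A, B, C, D, E, F, H}. Minimal: {D, H}⁺ = {D, H}; {C, H}⁺ = {A, B, C, E, F, H}; {C, D}⁺ = {C, D} — none reach the full schema.

{A, D}; {B, D, E}; {C, D, H}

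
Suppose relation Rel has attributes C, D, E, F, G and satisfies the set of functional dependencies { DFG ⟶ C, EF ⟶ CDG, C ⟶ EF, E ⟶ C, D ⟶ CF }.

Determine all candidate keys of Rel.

{C}, {D}, {E}

{C}⁺: C→EF adds E, F; EF→CDG adds D, G → {C, D, E, F, G}.
{D}⁺: D→CF adds C, F; C→EF adds E; EF→CDG adds G → {C, D, E, F, G}.
{E}⁺: E→C adds C; C→EF adds F; EF→CDG adds D, G → {C, D, E, F, G}.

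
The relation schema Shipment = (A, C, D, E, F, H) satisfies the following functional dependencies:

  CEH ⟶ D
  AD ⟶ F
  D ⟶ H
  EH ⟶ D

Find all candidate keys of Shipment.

Attributes A, C, E never appear on any right-hand side, so every candidate key must contain {A, C, E}.
{A, C, E}⁺ = {A, C, E}, which is not all of the schema, so we must add further attributes.
{A, C, D, E}⁺: AD→F adds F; D→H adds H → {A, C, D, E, F, H}. Minimal: {C, D, E}⁺ = {C, D, E, H}; {A, D, E}⁺ = {A, D, E, F, H}; {A, C, E}⁺ = {A, C, E}; … — none reach the full schema.
{A, C, E, H}⁺: CEH→D adds D; AD→F adds F → {A, C, D, E, F, H}. Minimal: {C, E, H}⁺ = {C, D, E, H}; {A, E, H}⁺ = {A, D, E, F, H}; {A, C, H}⁺ = {A, C, H}; … — none reach the full schema.
Any other superkey contains one of these as a subset, so there are no further candidate keys.

(A, C, D, E), (A, C, E, H)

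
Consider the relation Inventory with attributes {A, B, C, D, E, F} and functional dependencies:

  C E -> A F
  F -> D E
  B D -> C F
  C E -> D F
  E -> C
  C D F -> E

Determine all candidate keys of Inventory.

BD; BE; BF

Attribute B never appears on the right-hand side of any dependency, so B must belong to every candidate key.
{B}⁺ = {B}, which is not all of the schema, so we must add further attributes.
{B, D}⁺: BD→CF adds C, F; CDF→E adds E; CE→AF adds A → {A, B, C, D, E, F}. Minimal: {D}⁺ = {D}; {B}⁺ = {B} — none reach the full schema.
{B, E}⁺: E→C adds C; CE→AF adds A, F; F→DE adds D → {A, B, C, D, E, F}. Minimal: {E}⁺ = {A, C, D, E, F}; {B}⁺ = {B} — none reach the full schema.
{B, F}⁺: F→DE adds D, E; BD→CF adds C; CE→AF adds A → {A, B, C, D, E, F}. Minimal: {F}⁺ = {A, C, D, E, F}; {B}⁺ = {B} — none reach the full schema.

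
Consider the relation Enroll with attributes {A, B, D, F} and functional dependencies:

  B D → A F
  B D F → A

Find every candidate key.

Attributes B, D never appear on any right-hand side, so every candidate key must contain {B, D}.
{B, D}⁺ = {A, B, D, F}, which is all of the schema, so {B, D} is the only candidate key.

BD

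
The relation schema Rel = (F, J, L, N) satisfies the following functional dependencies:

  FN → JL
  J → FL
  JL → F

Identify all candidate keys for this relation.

(F, N), (J, N)

Attribute N never appears on the right-hand side of any dependency, so N must belong to every candidate key.
{N}⁺ = {N}, which is not all of the schema, so we must add further attributes.
{F, N}⁺: FN→JL adds J, L → {F, J, L, N}.
{J, N}⁺: J→FL adds F, L → {F, J, L, N}.
Any other superkey contains one of these as a subset, so there are no further candidate keys.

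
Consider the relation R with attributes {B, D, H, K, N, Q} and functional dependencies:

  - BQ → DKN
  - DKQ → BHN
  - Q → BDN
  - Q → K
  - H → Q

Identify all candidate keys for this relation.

(H); (Q)

{H}⁺: H→Q adds Q; Q→BDN adds B, D, N; Q→K adds K → {B, D, H, K, N, Q}.
{Q}⁺: Q→BDN adds B, D, N; Q→K adds K; DKQ→BHN adds H → {B, D, H, K, N, Q}.
Any other superkey contains one of these as a subset, so there are no further candidate keys.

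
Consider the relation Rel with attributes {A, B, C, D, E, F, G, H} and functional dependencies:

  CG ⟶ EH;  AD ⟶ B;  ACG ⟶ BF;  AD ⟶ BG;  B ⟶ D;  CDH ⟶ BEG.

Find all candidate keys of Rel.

{A, B, C}; {A, C, D}; {A, C, G}

Attributes A, C never appear on any right-hand side, so every candidate key must contain {A, C}.
{A, C}⁺ = {A, C}, which is not all of the schema, so we must add further attributes.
{A, B, C}⁺: B→D adds D; AD→BG adds G; CG→EH adds E, H; ACG→BF adds F → {A, B, C, D, E, F, G, H}. Minimal: {B, C}⁺ = {B, C, D}; {A, C}⁺ = {A, C}; {A, B}⁺ = {A, B, D, G} — none reach the full schema.
{A, C, D}⁺: AD→B adds B; AD→BG adds G; CG→EH adds E, H; ACG→BF adds F → {A, B, C, D, E, F, G, H}. Minimal: {C, D}⁺ = {C, D}; {A, D}⁺ = {A, B, D, G}; {A, C}⁺ = {A, C} — none reach the full schema.
{A, C, G}⁺: CG→EH adds E, H; ACG→BF adds B, F; B→D adds D → {A, B, C, D, E, F, G, H}. Minimal: {C, G}⁺ = {C, E, G, H}; {A, G}⁺ = {A, G}; {A, C}⁺ = {A, C} — none reach the full schema.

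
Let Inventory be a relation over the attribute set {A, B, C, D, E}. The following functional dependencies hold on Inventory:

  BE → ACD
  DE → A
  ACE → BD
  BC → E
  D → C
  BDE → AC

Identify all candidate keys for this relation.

{B, C}⁺: BC→E adds E; BE→ACD adds A, D → {A, B, C, D, E}.
{B, D}⁺: D→C adds C; BC→E adds E; BDE→AC adds A → {A, B, C, D, E}.
{B, E}⁺: BE→ACD adds A, C, D → {A, B, C, D, E}.
{D, E}⁺: DE→A adds A; D→C adds C; ACE→BD adds B → {A, B, C, D, E}.
{A, C, E}⁺: ACE→BD adds B, D → {A, B, C, D, E}.

{B, C}, {B, D}, {B, E}, {D, E}, {A, C, E}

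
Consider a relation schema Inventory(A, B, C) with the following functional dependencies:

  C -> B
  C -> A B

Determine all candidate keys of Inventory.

{C}

Attribute C never appears on the right-hand side of any dependency, so C must belong to every candidate key.
{C}⁺ = {A, B, C}, which is all of the schema, so {C} is the only candidate key.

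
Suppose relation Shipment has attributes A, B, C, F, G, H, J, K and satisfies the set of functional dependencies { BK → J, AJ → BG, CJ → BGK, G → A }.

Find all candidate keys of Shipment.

Attributes C, F, H never appear on any right-hand side, so every candidate key must contain {C, F, H}.
{C, F, H}⁺ = {C, F, H}, which is not all of the schema, so we must add further attributes.
{C, F, H, J}⁺: CJ→BGK adds B, G, K; G→A adds A → {A, B, C, F, G, H, J, K}. Minimal: {F, H, J}⁺ = {F, H, J}; {C, H, J}⁺ = {A, B, C, G, H, J, K}; {C, F, J}⁺ = {A, B, C, F, G, J, K}; … — none reach the full schema.
{B, C, F, H, K}⁺: BK→J adds J; CJ→BGK adds G; G→A adds A → {A, B, C, F, G, H, J, K}. Minimal: {C, F, H, K}⁺ = {C, F, H, K}; {B, F, H, K}⁺ = {B, F, H, J, K}; {B, C, H, K}⁺ = {A, B, C, G, H, J, K}; … — none reach the full schema.
Any other superkey contains one of these as a subset, so there are no further candidate keys.

{C, F, H, J}, {B, C, F, H, K}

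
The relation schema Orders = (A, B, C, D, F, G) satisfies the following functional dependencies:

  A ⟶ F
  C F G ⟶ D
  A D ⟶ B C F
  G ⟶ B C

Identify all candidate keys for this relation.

{A, G}

Attributes A, G never appear on any right-hand side, so every candidate key must contain {A, G}.
{A, G}⁺ = {A, B, C, D, F, G}, which is all of the schema, so {A, G} is the only candidate key.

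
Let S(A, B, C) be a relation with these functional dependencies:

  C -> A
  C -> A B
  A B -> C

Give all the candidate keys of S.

{C}, {A, B}

{C}⁺: C→A adds A; C→AB adds B → {A, B, C}.
{A, B}⁺: AB→C adds C → {A, B, C}. Minimal: {B}⁺ = {B}; {A}⁺ = {A} — none reach the full schema.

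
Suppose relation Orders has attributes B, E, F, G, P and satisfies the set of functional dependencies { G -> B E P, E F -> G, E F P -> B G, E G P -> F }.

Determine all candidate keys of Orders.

{G}, {E, F}

{G}⁺: G→BEP adds B, E, P; EGP→F adds F → {B, E, F, G, P}.
{E, F}⁺: EF→G adds G; G→BEP adds B, P → {B, E, F, G, P}.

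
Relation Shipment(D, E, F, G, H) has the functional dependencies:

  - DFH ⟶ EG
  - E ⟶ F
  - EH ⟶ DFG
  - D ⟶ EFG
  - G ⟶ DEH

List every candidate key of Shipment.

D; G; EH

{D}⁺: D→EFG adds E, F, G; G→DEH adds H → {D, E, F, G, H}.
{G}⁺: G→DEH adds D, E, H; E→F adds F → {D, E, F, G, H}.
{E, H}⁺: E→F adds F; EH→DFG adds D, G → {D, E, F, G, H}. Minimal: {H}⁺ = {H}; {E}⁺ = {E, F} — none reach the full schema.
Any other superkey contains one of these as a subset, so there are no further candidate keys.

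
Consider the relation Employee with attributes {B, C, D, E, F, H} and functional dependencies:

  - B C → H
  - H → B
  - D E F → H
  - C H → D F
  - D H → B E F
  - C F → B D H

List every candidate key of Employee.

Attribute C never appears on the right-hand side of any dependency, so C must belong to every candidate key.
{C}⁺ = {C}, which is not all of the schema, so we must add further attributes.
{B, C}⁺: BC→H adds H; CH→DF adds D, F; DH→BEF adds E → {B, C, D, E, F, H}. Minimal: {C}⁺ = {C}; {B}⁺ = {B} — none reach the full schema.
{C, F}⁺: CF→BDH adds B, D, H; DH→BEF adds E → {B, C, D, E, F, H}. Minimal: {F}⁺ = {F}; {C}⁺ = {C} — none reach the full schema.
{C, H}⁺: H→B adds B; CH→DF adds D, F; DH→BEF adds E → {B, C, D, E, F, H}. Minimal: {H}⁺ = {B, H}; {C}⁺ = {C} — none reach the full schema.
Any other superkey contains one of these as a subset, so there are no further candidate keys.

{B, C}, {C, F}, {C, H}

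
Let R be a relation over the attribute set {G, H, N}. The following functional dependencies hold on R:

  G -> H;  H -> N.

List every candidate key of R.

{G}

Attribute G never appears on the right-hand side of any dependency, so G must belong to every candidate key.
{G}⁺ = {G, H, N}, which is all of the schema, so {G} is the only candidate key.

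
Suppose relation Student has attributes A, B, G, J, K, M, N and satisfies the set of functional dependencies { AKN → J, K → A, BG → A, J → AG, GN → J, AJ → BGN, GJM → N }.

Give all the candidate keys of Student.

Attributes K, M never appear on any right-hand side, so every candidate key must contain {K, M}.
{K, M}⁺ = {A, K, M}, which is not all of the schema, so we must add further attributes.
{J, K, M}⁺: K→A adds A; J→AG adds G; AJ→BGN adds B, N → {A, B, G, J, K, M, N}. Minimal: {K, M}⁺ = {A, K, M}; {J, M}⁺ = {A, B, G, J, M, N}; {J, K}⁺ = {A, B, G, J, K, N} — none reach the full schema.
{K, M, N}⁺: K→A adds A; AKN→J adds J; J→AG adds G; AJ→BGN adds B → {A, B, G, J, K, M, N}. Minimal: {M, N}⁺ = {M, N}; {K, N}⁺ = {A, B, G, J, K, N}; {K, M}⁺ = {A, K, M} — none reach the full schema.

(J, K, M); (K, M, N)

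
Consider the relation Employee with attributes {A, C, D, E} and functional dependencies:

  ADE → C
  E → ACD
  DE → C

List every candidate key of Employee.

Attribute E never appears on the right-hand side of any dependency, so E must belong to every candidate key.
{E}⁺ = {A, C, D, E}, which is all of the schema, so {E} is the only candidate key.

E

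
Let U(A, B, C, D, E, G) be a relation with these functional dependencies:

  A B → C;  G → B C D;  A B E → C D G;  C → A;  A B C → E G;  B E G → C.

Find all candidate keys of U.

{G}⁺: G→BCD adds B, C, D; C→A adds A; ABC→EG adds E → {A, B, C, D, E, G}.
{A, B}⁺: AB→C adds C; ABC→EG adds E, G; G→BCD adds D → {A, B, C, D, E, G}.
{B, C}⁺: C→A adds A; ABC→EG adds E, G; G→BCD adds D → {A, B, C, D, E, G}.

{G}, {A, B}, {B, C}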